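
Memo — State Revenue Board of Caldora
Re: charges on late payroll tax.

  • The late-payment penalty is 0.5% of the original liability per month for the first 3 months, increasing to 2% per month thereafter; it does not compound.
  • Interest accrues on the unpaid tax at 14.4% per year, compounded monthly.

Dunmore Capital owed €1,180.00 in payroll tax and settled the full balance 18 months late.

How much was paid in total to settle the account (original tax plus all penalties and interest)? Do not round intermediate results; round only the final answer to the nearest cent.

€1,834.32

Penalty, months 1–3: 3 × 0.5% × €1,180.00 = €17.70
Penalty, months 4–18: 15 × 2% × €1,180.00 = €354.00
Interest (14.4%/yr ÷ 12 = 1.2%/month): €1,180.00 × ((1 + 0.012)^18 − 1) = €282.6191…
Total = €1,180.00 + €371.7000 + €282.6191… = €1,834.32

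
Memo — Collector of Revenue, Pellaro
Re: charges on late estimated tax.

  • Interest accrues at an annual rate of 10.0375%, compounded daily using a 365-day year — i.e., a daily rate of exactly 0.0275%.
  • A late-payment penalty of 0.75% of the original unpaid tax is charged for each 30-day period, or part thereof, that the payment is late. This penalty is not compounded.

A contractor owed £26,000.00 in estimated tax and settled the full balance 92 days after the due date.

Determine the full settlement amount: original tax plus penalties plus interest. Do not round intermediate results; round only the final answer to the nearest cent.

£27,446.10

Penalty periods: ⌈92/30⌉ = 4; penalty = 4 × 0.75% × £26,000.00 = £780.00
Interest: £26,000.00 × ((1 + 0.000275)^92 − 1) = £26,000.00 × 0.02561919… = £666.0990…
Total = £26,000.00 + £780.0000 + £666.0990… = £27,446.10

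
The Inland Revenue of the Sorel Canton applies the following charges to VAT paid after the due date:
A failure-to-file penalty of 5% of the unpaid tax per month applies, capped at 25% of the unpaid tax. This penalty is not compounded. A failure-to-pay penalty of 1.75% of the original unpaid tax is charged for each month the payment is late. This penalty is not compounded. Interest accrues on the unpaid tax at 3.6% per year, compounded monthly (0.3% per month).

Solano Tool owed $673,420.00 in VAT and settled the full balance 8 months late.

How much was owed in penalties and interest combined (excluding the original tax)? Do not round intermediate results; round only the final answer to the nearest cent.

$278,966.60

Failure-to-file: 8 × 5% × $673,420.00 = $269,368.00, capped at 25% × $673,420.00 = $168,355.00
Failure-to-pay penalty: 8 × 1.75% × $673,420.00 = $94,278.80
Interest: $673,420.00 × ((1 + 0.003)^8 − 1) = $673,420.00 × 0.0242535… = $16,332.8039…
Penalties + interest = $262,633.8000 + $16,332.8039… = $278,966.60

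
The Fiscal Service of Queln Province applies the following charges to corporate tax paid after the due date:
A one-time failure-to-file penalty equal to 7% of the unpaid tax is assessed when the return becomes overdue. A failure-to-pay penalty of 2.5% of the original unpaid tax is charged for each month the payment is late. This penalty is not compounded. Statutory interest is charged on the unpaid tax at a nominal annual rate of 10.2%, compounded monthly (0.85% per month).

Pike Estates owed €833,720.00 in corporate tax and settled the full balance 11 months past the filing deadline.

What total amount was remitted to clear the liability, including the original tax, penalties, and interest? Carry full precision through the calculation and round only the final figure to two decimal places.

€1,202,705.15

Failure-to-file penalty: 7% × €833,720.00 = €58,360.40
Failure-to-pay penalty: 11 × 2.5% × €833,720.00 = €229,273.00
Interest: €833,720.00 × ((1 + 0.0085)^11 − 1) = €833,720.00 × 0.0975768… = €81,351.7496…
Total = €833,720.00 + €287,633.4000 + €81,351.7496… = €1,202,705.15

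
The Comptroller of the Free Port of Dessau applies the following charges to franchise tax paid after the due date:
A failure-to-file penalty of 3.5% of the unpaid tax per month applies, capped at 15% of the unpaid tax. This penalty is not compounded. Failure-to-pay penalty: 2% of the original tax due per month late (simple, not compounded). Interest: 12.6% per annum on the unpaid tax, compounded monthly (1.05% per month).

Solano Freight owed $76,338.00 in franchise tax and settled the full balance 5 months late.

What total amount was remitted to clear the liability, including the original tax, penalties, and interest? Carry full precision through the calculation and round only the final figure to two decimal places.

$99,515.30

Failure-to-file: 5 × 3.5% × $76,338.00 = $13,359.15, capped at 15% × $76,338.00 = $11,450.70
Failure-to-pay penalty = 2% × $76,338.00 × 5 mo = $7,633.80
Interest: $76,338.00 × ((1 + 0.0105)^5 − 1) = $76,338.00 × 0.0536141… = $4,092.7960…
Total = $76,338.00 + $19,084.5000 + $4,092.7960… = $99,515.30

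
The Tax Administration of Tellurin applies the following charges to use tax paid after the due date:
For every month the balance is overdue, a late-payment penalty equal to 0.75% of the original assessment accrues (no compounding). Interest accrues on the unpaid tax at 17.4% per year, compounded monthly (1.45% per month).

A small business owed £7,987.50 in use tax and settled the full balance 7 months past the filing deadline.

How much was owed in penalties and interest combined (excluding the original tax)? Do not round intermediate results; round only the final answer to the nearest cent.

Late-payment penalty: 7 × 0.75% × £7,987.50 = £419.34…
Interest: £7,987.50 × ((1 + 0.0145)^7 − 1) = £7,987.50 × 0.1060235… = £846.8628…
Penalties + interest = £419.3438… + £846.8628… = £1,266.21

£1,266.21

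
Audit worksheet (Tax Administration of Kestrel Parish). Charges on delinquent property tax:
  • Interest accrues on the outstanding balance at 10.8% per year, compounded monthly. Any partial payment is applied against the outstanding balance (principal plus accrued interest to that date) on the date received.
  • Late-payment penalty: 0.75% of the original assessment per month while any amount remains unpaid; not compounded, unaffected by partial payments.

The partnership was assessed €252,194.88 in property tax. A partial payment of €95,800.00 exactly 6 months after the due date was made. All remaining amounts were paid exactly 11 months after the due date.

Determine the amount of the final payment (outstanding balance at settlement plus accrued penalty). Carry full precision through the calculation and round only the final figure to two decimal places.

€198,933.37

Monthly rate = 10.8% ÷ 12 = 0.9%
Balance at month 6: €252,194.8800 × (1 + 0.009)^6 = €266,123.5222…
After €95,800.00 payment: €266,123.5222… − €95,800.00 = €170,323.5222…
Balance at month 11: €170,323.5222… × (1 + 0.009)^5 = €178,127.2900…
Penalty: 11 × 0.75% × €252,194.88 = €20,806.08…
Final settlement = outstanding balance + penalty = €178,127.2900… + €20,806.08… = €198,933.37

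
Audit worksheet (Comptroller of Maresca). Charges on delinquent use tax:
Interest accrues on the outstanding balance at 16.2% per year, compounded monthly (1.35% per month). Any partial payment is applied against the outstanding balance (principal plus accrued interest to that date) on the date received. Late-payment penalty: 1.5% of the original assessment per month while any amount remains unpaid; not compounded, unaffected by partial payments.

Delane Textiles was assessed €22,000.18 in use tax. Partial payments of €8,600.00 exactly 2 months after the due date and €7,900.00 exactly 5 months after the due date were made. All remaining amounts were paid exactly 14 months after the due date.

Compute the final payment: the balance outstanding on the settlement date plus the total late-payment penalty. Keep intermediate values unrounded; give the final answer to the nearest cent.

Balance at month 2: €22,000.1800 × (1 + 0.0135)^2 = €22,598.1944…
After €8,600.00 payment: €22,598.1944… − €8,600.00 = €13,998.1944…
Balance at month 5: €13,998.1944… × (1 + 0.0135)^3 = €14,572.8092…
After €7,900.00 payment: €14,572.8092… − €7,900.00 = €6,672.8092…
Balance at month 14: €6,672.8092… × (1 + 0.0135)^9 = €7,528.7432…
Penalty: 14 × 1.5% × €22,000.18 = €4,620.04…
Final settlement = outstanding balance + penalty = €7,528.7432… + €4,620.04… = €12,148.78

€12,148.78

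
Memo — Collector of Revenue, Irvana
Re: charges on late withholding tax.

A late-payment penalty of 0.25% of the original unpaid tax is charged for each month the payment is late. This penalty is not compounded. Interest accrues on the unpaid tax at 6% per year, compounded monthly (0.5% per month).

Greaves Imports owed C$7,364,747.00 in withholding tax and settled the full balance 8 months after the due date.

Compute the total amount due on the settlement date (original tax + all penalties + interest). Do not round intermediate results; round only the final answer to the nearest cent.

Late-payment penalty = 0.25% × C$7,364,747.00 × 8 mo = C$147,294.94
Interest: C$7,364,747.00 × ((1 + 0.005)^8 − 1) = C$7,364,747.00 × 0.0407070… = C$299,797.0796…
Total = C$7,364,747.00 + C$147,294.9400 + C$299,797.0796… = C$7,811,839.02

C$7,811,839.02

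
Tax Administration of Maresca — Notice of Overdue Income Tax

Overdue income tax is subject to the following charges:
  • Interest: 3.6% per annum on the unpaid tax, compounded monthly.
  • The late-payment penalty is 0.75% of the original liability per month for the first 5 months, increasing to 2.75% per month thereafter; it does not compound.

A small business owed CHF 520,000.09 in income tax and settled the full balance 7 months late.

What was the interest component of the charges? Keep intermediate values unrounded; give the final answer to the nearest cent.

Interest (3.6%/yr ÷ 12 = 0.3%/month): CHF 520,000.09 × ((1 + 0.003)^7 − 1) = CHF 11,018.7748…

CHF 11,018.77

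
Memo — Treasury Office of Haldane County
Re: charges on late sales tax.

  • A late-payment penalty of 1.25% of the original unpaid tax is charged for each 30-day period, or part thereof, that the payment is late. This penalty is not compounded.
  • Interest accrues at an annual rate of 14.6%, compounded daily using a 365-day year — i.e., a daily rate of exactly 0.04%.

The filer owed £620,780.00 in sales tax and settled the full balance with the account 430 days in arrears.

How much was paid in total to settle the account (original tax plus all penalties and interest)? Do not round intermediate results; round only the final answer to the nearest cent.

£853,657.54

Penalty periods: ⌈430/30⌉ = 15; penalty = 15 × 1.25% × £620,780.00 = £116,396.25
Interest: £620,780.00 × ((1 + 0.0004)^430 − 1) = £620,780.00 × 0.18763699… = £116,481.2898…
Total = £620,780.00 + £116,396.2500 + £116,481.2898… = £853,657.54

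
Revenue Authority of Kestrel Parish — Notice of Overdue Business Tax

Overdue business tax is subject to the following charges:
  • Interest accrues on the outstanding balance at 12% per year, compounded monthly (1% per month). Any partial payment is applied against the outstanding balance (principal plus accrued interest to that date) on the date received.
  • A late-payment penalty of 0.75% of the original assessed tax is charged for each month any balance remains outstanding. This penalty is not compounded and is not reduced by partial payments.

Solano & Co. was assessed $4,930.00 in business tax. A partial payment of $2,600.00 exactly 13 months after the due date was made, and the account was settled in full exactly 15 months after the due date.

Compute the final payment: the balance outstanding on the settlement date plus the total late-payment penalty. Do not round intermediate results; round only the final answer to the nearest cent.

$3,625.94

Balance at month 13: $4,930.0000 × (1 + 0.01)^13 = $5,610.7999…
After $2,600.00 payment: $5,610.7999… − $2,600.00 = $3,010.7999…
Balance at month 15: $3,010.7999… × (1 + 0.01)^2 = $3,071.3169…
Penalty: 15 × 0.75% × $4,930.00 = $554.63…
Final settlement = outstanding balance + penalty = $3,071.3169… + $554.63… = $3,625.94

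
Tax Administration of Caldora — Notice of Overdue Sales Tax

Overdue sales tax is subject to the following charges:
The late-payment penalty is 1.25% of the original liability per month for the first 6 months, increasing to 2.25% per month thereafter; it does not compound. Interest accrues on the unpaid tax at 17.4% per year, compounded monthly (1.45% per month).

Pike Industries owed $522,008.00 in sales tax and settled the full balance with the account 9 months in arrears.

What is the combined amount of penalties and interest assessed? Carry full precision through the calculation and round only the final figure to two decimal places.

Penalty, months 1–6: 6 × 1.25% × $522,008.00 = $39,150.60
Penalty, months 7–9: 3 × 2.25% × $522,008.00 = $35,235.54
Interest: $522,008.00 × ((1 + 0.0145)^9 − 1) = $522,008.00 × 0.1383307… = $72,209.7508…
Penalties + interest = $74,386.1400 + $72,209.7508… = $146,595.89

$146,595.89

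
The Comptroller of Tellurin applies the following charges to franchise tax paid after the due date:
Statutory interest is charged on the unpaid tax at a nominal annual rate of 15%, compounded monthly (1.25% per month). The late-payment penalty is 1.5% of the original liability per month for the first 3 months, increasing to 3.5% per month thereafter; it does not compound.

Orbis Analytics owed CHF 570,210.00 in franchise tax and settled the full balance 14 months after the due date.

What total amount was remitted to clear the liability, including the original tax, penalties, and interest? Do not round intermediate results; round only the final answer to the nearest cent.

CHF 923,714.40

Penalty, months 1–3: 3 × 1.5% × CHF 570,210.00 = CHF 25,659.45
Penalty, months 4–14: 11 × 3.5% × CHF 570,210.00 = CHF 219,530.85
Interest: CHF 570,210.00 × ((1 + 0.0125)^14 − 1) = CHF 570,210.00 × 0.1899547… = CHF 108,314.0972…
Total = CHF 570,210.00 + CHF 245,190.3000 + CHF 108,314.0972… = CHF 923,714.40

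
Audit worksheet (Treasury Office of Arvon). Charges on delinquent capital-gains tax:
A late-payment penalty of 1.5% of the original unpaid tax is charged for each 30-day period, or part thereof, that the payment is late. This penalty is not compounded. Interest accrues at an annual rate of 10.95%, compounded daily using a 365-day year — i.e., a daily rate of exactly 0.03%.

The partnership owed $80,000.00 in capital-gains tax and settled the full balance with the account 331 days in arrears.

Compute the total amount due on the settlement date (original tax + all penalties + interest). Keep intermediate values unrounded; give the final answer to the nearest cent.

$102,750.49

Penalty periods: ⌈331/30⌉ = 12; penalty = 12 × 1.5% × $80,000.00 = $14,400.00
Interest: $80,000.00 × ((1 + 0.0003)^331 − 1) = $80,000.00 × 0.10438112… = $8,350.4898…
Total = $80,000.00 + $14,400.0000 + $8,350.4898… = $102,750.49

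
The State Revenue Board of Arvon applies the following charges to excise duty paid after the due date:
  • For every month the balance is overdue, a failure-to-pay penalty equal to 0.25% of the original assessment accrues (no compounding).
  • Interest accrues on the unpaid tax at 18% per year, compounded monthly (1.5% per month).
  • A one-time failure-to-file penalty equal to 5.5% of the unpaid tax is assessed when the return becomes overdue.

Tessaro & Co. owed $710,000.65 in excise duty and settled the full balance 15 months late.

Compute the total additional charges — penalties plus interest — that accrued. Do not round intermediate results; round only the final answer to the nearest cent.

Failure-to-file penalty: 5.5% × $710,000.65 = $39,050.04…
Failure-to-pay penalty = 0.25% × $710,000.65 × 15 mo = $26,625.02…
Interest: $710,000.65 × ((1 + 0.015)^15 − 1) = $710,000.65 × 0.2502321… = $177,664.9300…
Penalties + interest = $65,675.0601… + $177,664.9300… = $243,339.99

$243,339.99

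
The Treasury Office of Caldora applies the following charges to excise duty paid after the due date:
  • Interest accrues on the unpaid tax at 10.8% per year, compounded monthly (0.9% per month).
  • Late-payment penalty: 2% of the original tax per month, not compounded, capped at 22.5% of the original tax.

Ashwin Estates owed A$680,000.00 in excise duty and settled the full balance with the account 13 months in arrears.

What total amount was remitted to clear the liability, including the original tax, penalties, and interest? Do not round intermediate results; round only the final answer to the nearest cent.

A$917,001.26

Penalty (uncapped): 13 × 2% × A$680,000.00 = A$176,800.00; cap = 22.5% × A$680,000.00 = A$153,000.00 → penalty = A$153,000.00
Interest: A$680,000.00 × ((1 + 0.009)^13 − 1) = A$680,000.00 × 0.1235313… = A$84,001.2582…
Total = A$680,000.00 + A$153,000.0000 + A$84,001.2582… = A$917,001.26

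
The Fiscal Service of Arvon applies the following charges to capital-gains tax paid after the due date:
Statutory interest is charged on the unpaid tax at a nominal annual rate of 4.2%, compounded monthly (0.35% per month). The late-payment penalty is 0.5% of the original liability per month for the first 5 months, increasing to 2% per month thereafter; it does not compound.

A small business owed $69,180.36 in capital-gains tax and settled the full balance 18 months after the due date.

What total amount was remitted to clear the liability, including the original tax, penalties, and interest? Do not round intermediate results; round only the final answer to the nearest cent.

Penalty, months 1–5: 5 × 0.5% × $69,180.36 = $1,729.51…
Penalty, months 6–18: 13 × 2% × $69,180.36 = $17,986.89…
Interest: $69,180.36 × ((1 + 0.0035)^18 − 1) = $69,180.36 × 0.0649097… = $4,490.4764…
Total = $69,180.36 + $19,716.4026 + $4,490.4764… = $93,387.24

$93,387.24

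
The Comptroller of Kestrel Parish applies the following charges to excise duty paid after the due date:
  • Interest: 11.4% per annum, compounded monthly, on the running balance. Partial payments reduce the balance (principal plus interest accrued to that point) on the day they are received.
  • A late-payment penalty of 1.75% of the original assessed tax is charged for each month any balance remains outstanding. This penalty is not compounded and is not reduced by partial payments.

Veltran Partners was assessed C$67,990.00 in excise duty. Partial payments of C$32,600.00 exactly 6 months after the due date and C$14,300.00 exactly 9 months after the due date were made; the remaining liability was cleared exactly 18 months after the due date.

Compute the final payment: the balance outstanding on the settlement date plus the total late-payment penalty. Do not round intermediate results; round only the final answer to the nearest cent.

Monthly rate = 11.4% ÷ 12 = 0.95%
Balance at month 6: C$67,990.0000 × (1 + 0.0095)^6 = C$71,958.6457…
After C$32,600.00 payment: C$71,958.6457… − C$32,600.00 = C$39,358.6457…
Balance at month 9: C$39,358.6457… × (1 + 0.0095)^3 = C$40,491.0572…
After C$14,300.00 payment: C$40,491.0572… − C$14,300.00 = C$26,191.0572…
Balance at month 18: C$26,191.0572… × (1 + 0.0095)^9 = C$28,517.4007…
Penalty: 18 × 1.75% × C$67,990.00 = C$21,416.85
Final settlement = outstanding balance + penalty = C$28,517.4007… + C$21,416.85 = C$49,934.25

C$49,934.25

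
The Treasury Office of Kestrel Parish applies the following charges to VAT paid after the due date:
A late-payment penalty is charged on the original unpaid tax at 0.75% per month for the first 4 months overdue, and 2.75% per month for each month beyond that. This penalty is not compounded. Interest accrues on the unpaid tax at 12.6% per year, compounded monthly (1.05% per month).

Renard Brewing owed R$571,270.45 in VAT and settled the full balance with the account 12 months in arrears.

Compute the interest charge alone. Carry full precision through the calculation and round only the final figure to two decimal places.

Interest: R$571,270.45 × ((1 + 0.0105)^12 − 1) = R$571,270.45 × 0.1335373… = R$76,285.9115…

R$76,285.91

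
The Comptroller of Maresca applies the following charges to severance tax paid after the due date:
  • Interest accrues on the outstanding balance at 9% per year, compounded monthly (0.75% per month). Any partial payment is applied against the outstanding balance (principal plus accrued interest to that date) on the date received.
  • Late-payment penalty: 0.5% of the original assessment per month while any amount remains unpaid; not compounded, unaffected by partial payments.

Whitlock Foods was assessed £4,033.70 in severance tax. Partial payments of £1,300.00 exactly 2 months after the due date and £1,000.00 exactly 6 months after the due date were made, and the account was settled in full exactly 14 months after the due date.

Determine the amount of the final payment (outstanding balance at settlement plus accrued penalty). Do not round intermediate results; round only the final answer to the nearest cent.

Balance at month 2: £4,033.7000 × (1 + 0.0075)^2 = £4,094.4324…
After £1,300.00 payment: £4,094.4324… − £1,300.00 = £2,794.4324…
Balance at month 6: £2,794.4324… × (1 + 0.0075)^4 = £2,879.2132…
After £1,000.00 payment: £2,879.2132… − £1,000.00 = £1,879.2132…
Balance at month 14: £1,879.2132… × (1 + 0.0075)^8 = £1,994.9706…
Penalty: 14 × 0.5% × £4,033.70 = £282.36…
Final settlement = outstanding balance + penalty = £1,994.9706… + £282.36… = £2,277.33

£2,277.33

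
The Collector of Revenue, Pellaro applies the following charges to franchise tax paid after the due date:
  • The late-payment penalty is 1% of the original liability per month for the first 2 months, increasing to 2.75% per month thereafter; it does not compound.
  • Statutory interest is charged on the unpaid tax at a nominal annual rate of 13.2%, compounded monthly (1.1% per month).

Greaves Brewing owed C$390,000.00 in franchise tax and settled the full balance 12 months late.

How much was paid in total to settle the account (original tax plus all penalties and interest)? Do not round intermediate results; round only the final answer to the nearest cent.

Penalty, months 1–2: 2 × 1% × C$390,000.00 = C$7,800.00
Penalty, months 3–12: 10 × 2.75% × C$390,000.00 = C$107,250.00
Interest: C$390,000.00 × ((1 + 0.011)^12 − 1) = C$390,000.00 × 0.1402862… = C$54,711.6166…
Total = C$390,000.00 + C$115,050.0000 + C$54,711.6166… = C$559,761.62

C$559,761.62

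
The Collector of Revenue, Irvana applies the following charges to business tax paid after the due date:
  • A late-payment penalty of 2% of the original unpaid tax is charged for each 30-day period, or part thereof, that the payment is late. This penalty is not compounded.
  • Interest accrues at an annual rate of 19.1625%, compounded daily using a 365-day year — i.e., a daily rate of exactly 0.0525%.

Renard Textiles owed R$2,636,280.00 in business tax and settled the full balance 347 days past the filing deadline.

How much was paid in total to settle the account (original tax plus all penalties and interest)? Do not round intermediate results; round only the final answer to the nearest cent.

Penalty periods: ⌈347/30⌉ = 12; penalty = 12 × 2% × R$2,636,280.00 = R$632,707.20
Interest: R$2,636,280.00 × ((1 + 0.000525)^347 − 1) = R$2,636,280.00 × 0.19976679… = R$526,641.1917…
Total = R$2,636,280.00 + R$632,707.2000 + R$526,641.1917… = R$3,795,628.39

R$3,795,628.39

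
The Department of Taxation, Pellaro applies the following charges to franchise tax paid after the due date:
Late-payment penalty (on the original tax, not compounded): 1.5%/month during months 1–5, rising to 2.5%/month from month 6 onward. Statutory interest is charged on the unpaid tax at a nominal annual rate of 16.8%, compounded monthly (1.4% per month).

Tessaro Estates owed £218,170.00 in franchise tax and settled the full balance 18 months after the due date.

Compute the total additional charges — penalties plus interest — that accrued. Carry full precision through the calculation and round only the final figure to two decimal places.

£149,304.51

Penalty, months 1–5: 5 × 1.5% × £218,170.00 = £16,362.75
Penalty, months 6–18: 13 × 2.5% × £218,170.00 = £70,905.25
Interest: £218,170.00 × ((1 + 0.014)^18 − 1) = £218,170.00 × 0.2843494… = £62,036.5104…
Penalties + interest = £87,268.0000 + £62,036.5104… = £149,304.51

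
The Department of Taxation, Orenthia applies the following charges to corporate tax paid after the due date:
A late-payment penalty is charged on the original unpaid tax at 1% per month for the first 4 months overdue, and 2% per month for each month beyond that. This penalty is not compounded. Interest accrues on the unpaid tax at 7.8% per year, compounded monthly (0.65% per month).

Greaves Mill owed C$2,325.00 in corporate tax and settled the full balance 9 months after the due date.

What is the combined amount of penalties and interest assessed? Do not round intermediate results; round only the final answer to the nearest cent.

C$465.10

Penalty, months 1–4: 4 × 1% × C$2,325.00 = C$93.00
Penalty, months 5–9: 5 × 2% × C$2,325.00 = C$232.50
Interest: C$2,325.00 × ((1 + 0.0065)^9 − 1) = C$2,325.00 × 0.0600443… = C$139.6030…
Penalties + interest = C$325.5000 + C$139.6030… = C$465.10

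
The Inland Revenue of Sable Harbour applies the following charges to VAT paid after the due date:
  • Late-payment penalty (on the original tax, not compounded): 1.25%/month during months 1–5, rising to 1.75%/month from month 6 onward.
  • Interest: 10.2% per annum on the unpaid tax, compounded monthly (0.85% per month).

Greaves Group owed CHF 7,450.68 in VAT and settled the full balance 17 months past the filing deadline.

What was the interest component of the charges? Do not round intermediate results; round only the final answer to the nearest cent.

Interest: CHF 7,450.68 × ((1 + 0.0085)^17 − 1) = CHF 7,450.68 × 0.1547563… = CHF 1,153.0397…

CHF 1,153.04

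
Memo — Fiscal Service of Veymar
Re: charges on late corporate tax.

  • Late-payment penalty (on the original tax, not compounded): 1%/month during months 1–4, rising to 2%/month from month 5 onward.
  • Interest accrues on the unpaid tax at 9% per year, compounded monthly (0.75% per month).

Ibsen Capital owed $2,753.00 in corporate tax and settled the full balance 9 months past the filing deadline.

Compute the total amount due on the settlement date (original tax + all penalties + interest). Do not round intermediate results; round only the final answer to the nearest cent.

$3,329.92

Penalty, months 1–4: 4 × 1% × $2,753.00 = $110.12
Penalty, months 5–9: 5 × 2% × $2,753.00 = $275.30
Interest: $2,753.00 × ((1 + 0.0075)^9 − 1) = $2,753.00 × 0.0695608… = $191.5010…
Total = $2,753.00 + $385.4200 + $191.5010… = $3,329.92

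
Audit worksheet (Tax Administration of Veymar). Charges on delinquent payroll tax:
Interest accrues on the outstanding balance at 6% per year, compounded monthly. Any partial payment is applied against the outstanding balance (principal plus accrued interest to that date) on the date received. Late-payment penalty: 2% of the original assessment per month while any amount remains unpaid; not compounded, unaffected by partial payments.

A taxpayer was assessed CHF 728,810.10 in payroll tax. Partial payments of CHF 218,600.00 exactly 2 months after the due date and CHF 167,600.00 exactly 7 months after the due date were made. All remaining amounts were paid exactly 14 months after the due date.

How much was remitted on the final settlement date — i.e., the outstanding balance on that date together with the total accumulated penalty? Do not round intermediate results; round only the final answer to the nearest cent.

CHF 579,947.80

Monthly rate = 6% ÷ 12 = 0.5%
Balance at month 2: CHF 728,810.1000 × (1 + 0.005)^2 = CHF 736,116.4213…
After CHF 218,600.00 payment: CHF 736,116.4213… − CHF 218,600.00 = CHF 517,516.4213…
Balance at month 7: CHF 517,516.4213… × (1 + 0.005)^5 = CHF 530,584.3594…
After CHF 167,600.00 payment: CHF 530,584.3594… − CHF 167,600.00 = CHF 362,984.3594…
Balance at month 14: CHF 362,984.3594… × (1 + 0.005)^7 = CHF 375,880.9748…
Penalty: 14 × 2% × CHF 728,810.10 = CHF 204,066.83…
Final settlement = outstanding balance + penalty = CHF 375,880.9748… + CHF 204,066.83… = CHF 579,947.80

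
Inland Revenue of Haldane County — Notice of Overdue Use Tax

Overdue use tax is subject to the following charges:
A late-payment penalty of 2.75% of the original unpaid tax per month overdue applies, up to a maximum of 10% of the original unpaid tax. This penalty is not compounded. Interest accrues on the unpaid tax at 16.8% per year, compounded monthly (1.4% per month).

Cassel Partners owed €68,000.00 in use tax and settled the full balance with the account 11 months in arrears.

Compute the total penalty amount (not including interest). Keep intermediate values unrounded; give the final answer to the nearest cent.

€6,800.00

Penalty (uncapped): 11 × 2.75% × €68,000.00 = €20,570.00; cap = 10% × €68,000.00 = €6,800.00 → penalty = €6,800.00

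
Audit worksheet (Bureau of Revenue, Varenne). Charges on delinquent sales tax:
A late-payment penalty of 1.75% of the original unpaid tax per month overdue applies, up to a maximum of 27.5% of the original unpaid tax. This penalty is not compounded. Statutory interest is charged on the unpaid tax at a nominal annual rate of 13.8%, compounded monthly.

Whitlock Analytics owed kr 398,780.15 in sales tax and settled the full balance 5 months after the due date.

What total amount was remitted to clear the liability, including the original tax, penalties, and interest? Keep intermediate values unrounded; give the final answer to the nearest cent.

kr 457,136.76

Penalty: 5 × 1.75% × kr 398,780.15 = kr 34,893.26… (below the 27.5% cap of kr 109,664.54…)
Interest (13.8%/yr ÷ 12 = 1.15%/month): kr 398,780.15 × ((1 + 0.0115)^5 − 1) = kr 23,463.3453…
Total = kr 398,780.15 + kr 34,893.2631… + kr 23,463.3453… = kr 457,136.76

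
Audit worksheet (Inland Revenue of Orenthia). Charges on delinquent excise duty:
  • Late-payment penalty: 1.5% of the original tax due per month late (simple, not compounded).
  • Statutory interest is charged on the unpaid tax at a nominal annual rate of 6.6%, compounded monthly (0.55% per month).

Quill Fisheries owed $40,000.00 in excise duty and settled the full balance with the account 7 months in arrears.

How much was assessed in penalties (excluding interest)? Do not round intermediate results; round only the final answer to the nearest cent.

$4,200.00

Late-payment penalty = 1.5% × $40,000.00 × 7 mo = $4,200.00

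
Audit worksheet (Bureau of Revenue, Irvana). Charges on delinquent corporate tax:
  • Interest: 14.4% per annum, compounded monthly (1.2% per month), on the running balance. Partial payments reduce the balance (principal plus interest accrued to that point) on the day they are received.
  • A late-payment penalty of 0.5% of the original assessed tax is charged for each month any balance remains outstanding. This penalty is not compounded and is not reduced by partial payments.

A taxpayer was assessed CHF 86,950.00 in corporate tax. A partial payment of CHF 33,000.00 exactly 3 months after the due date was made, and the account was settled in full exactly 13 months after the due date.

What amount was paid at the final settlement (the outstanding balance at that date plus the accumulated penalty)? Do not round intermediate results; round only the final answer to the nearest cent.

CHF 70,006.03

Balance at month 3: CHF 86,950.0000 × (1 + 0.012)^3 = CHF 90,117.9126…
After CHF 33,000.00 payment: CHF 90,117.9126… − CHF 33,000.00 = CHF 57,117.9126…
Balance at month 13: CHF 57,117.9126… × (1 + 0.012)^10 = CHF 64,354.2826…
Penalty: 13 × 0.5% × CHF 86,950.00 = CHF 5,651.75
Final settlement = outstanding balance + penalty = CHF 64,354.2826… + CHF 5,651.75 = CHF 70,006.03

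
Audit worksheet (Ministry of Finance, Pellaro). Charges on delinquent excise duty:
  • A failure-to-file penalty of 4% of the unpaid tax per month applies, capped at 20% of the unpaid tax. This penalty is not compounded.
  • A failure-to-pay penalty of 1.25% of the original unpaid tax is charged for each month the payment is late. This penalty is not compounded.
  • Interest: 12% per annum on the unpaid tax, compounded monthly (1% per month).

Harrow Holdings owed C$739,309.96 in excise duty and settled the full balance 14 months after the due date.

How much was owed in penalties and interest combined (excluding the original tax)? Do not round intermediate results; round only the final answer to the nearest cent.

Failure-to-file: 14 × 4% × C$739,309.96 = C$414,013.58…, capped at 20% × C$739,309.96 = C$147,861.99…
Failure-to-pay penalty: 14 × 1.25% × C$739,309.96 = C$129,379.24…
Interest: C$739,309.96 × ((1 + 0.01)^14 − 1) = C$739,309.96 × 0.1494742… = C$110,507.7746…
Penalties + interest = C$277,241.2350 + C$110,507.7746… = C$387,749.01

C$387,749.01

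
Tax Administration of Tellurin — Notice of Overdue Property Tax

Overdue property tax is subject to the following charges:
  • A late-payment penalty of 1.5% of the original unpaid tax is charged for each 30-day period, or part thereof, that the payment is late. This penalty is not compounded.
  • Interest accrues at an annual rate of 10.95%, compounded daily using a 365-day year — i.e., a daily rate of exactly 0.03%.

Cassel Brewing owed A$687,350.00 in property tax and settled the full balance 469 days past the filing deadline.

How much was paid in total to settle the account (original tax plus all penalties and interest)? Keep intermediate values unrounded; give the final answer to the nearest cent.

Penalty periods: ⌈469/30⌉ = 16; penalty = 16 × 1.5% × A$687,350.00 = A$164,964.00
Interest: A$687,350.00 × ((1 + 0.0003)^469 − 1) = A$687,350.00 × 0.15105498… = A$103,827.6432…
Total = A$687,350.00 + A$164,964.0000 + A$103,827.6432… = A$956,141.64

A$956,141.64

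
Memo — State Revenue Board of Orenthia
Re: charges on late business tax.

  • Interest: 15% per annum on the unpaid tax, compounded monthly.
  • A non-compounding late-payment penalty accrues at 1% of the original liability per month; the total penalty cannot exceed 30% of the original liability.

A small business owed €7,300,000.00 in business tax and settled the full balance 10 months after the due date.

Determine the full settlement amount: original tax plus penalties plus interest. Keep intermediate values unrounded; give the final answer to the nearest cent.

Penalty: 10 × 1% × €7,300,000.00 = €730,000.00 (below the 30% cap of €2,190,000.00)
Interest (15%/yr ÷ 12 = 1.25%/month): €7,300,000.00 × ((1 + 0.0125)^10 − 1) = €965,577.0565…
Total = €7,300,000.00 + €730,000.0000 + €965,577.0565… = €8,995,577.06

€8,995,577.06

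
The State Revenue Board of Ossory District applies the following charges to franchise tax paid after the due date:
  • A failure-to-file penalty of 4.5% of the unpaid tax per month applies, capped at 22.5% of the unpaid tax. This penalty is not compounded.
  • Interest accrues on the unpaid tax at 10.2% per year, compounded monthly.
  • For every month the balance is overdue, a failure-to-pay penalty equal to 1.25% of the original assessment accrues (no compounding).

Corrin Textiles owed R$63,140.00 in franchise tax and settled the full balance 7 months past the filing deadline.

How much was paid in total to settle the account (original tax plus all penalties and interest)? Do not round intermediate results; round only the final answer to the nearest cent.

Failure-to-file: 7 × 4.5% × R$63,140.00 = R$19,889.10, capped at 22.5% × R$63,140.00 = R$14,206.50
Failure-to-pay penalty: 7 × 1.25% × R$63,140.00 = R$5,524.75
Interest (10.2%/yr ÷ 12 = 0.85%/month): R$63,140.00 × ((1 + 0.0085)^7 − 1) = R$3,853.9979…
Total = R$63,140.00 + R$19,731.2500 + R$3,853.9979… = R$86,725.25

R$86,725.25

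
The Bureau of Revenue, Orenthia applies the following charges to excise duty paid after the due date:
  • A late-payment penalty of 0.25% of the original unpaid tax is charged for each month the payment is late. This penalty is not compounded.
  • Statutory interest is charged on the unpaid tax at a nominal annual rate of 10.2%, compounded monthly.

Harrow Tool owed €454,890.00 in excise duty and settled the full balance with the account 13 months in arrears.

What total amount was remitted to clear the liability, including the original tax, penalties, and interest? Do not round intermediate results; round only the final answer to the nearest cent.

€522,584.42

Late-payment penalty: 13 × 0.25% × €454,890.00 = €14,783.93…
Interest (10.2%/yr ÷ 12 = 0.85%/month): €454,890.00 × ((1 + 0.0085)^13 − 1) = €52,910.4984…
Total = €454,890.00 + €14,783.9250 + €52,910.4984… = €522,584.42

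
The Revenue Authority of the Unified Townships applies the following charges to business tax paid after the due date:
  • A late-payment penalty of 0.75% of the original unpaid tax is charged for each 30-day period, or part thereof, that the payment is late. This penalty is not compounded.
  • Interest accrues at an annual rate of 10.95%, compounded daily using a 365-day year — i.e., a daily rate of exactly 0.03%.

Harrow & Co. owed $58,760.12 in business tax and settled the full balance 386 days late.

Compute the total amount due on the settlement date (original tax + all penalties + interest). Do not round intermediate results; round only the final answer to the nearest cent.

Penalty periods: ⌈386/30⌉ = 13; penalty = 13 × 0.75% × $58,760.12 = $5,729.11…
Interest: $58,760.12 × ((1 + 0.0003)^386 − 1) = $58,760.12 × 0.12275180… = $7,212.9103…
Total = $58,760.12 + $5,729.1117 + $7,212.9103… = $71,702.14

$71,702.14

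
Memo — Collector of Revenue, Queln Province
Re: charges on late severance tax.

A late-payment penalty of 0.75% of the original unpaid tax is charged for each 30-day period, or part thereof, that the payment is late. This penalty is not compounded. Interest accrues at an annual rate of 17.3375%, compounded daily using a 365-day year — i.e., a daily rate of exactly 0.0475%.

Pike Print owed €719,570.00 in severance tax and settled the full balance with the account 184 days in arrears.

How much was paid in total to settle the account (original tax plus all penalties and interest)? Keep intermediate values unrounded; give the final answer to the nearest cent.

Penalty periods: ⌈184/30⌉ = 7; penalty = 7 × 0.75% × €719,570.00 = €37,777.43…
Interest: €719,570.00 × ((1 + 0.000475)^184 − 1) = €719,570.00 × 0.09131048… = €65,704.2819…
Total = €719,570.00 + €37,777.4250 + €65,704.2819… = €823,051.71

€823,051.71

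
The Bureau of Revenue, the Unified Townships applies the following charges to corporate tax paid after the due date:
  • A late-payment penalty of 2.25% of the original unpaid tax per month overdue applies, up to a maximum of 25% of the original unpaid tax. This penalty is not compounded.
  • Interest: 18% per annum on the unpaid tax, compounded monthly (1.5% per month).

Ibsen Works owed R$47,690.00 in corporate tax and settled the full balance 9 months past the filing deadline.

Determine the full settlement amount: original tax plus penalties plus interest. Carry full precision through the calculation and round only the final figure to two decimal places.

R$64,185.49

Penalty: 9 × 2.25% × R$47,690.00 = R$9,657.23… (below the 25% cap of R$11,922.50)
Interest: R$47,690.00 × ((1 + 0.015)^9 − 1) = R$47,690.00 × 0.1433900… = R$6,838.2679…
Total = R$47,690.00 + R$9,657.2250 + R$6,838.2679… = R$64,185.49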